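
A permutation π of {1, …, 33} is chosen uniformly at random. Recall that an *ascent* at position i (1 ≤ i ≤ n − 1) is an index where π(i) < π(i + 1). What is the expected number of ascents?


Write X = Σ X_I over i = 1, …, 32, with X_I the indicator of one ascent.
There are 32 indicators.
For each fixed i, the pair (π(i), π(i+1)) is a uniformly random ordered pair of distinct values from {1, …, 33}; by symmetry P[π(i) < π(i+1)] = 1/2.
By linearity: E[X] = 32 · (1/2) = (33 − 1) · (1/2) = 16 ≈ 16.000.

E[X] = 16 = 16.000.


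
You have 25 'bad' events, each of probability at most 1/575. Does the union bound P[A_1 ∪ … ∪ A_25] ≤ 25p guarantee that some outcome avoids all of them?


Union bound: P[∪_{i=1}^{25} A_i] ≤ Σ_i P[A_i] ≤ 25·p = 25·(1/575) = 1/23.
Numerically: 1/23 ≈ 0.0434783.
Is 1/23 < 1? YES.
Since P[∪ A_i] ≤ 1/23 < 1, the complement has P[∩ A_i^c] ≥ 1 − 1/23 = 22/23 > 0, so some outcome avoids every A_i.

25·p = 1/23 ≈ 0.0434783; existence CERTIFIED by the union bound.


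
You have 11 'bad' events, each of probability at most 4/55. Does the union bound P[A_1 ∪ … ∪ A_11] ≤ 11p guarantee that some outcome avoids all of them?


Union bound: P[∪_{i=1}^{11} A_i] ≤ Σ_i P[A_i] ≤ 11·p = 11·(4/55) = 4/5.
Numerically: 4/5 ≈ 0.8000000.
Is 4/5 < 1? YES.
Since P[∪ A_i] ≤ 4/5 < 1, the complement has P[∩ A_i^c] ≥ 1 − 4/5 = 1/5 > 0, so some outcome avoids every A_i.

11·p = 4/5 ≈ 0.8000000; existence CERTIFIED by the union bound.


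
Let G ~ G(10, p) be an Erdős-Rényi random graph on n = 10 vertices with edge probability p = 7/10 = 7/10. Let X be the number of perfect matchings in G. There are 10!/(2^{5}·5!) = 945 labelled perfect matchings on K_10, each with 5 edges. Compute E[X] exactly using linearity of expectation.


K_10 has 10!/(2^{5}·5!) = 945 labelled perfect matchings.
For each such perfect matching H, let X_H = 1 if all 5 edges of H are present in G. Then P[X_H = 1] = p^{5} = (7/10)^{5} = 16807/100000.
By linearity: E[X] = Σ_H E[X_H] = 945 · p^{5} = 945 · 16807/100000 = 3176523/20000.
Numerically: E[X] ≈ 158.83.

E[X] = 945 · (7/10)^{5} = 3176523/20000 ≈ 158.83.


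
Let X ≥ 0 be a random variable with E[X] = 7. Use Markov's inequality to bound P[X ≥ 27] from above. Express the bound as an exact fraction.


μ = E[X] = 7, a = 27.
Markov: P[X ≥ 27] ≤ μ/a = (7)/27 = 7/27.
Numerically: ≈ 0.259.
(Since a = 27 > μ = 7.000, the bound 7/27 is < 1 and informative.)

P[X ≥ 27] ≤ 7/27 ≈ 0.259.


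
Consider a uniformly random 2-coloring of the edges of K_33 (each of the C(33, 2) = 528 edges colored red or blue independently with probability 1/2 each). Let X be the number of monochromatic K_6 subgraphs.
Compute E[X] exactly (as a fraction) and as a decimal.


Let X = Σ_S X_S over the C(33, 6) = 1107568 subsets S of size 6, where X_S = 1 if the K_6 on S is monochromatic.
For a fixed S, the K_6 on S has C(6, 2) = 15 edges. P[all 15 edges red] = (1/2)^15, and likewise for blue, so P[monochromatic] = 2·(1/2)^15 = 2^{1 − 15} = 1/16384.
By linearity: E[X] = C(33, 6) · 2^{1 − 15} = 1107568 · 1/16384 = 69223/1024.
Numerically: E[X] ≈ 67.6006.

E[X] = C(33,6)·2^(1−C(6,2)) = 69223/1024 ≈ 67.6006.


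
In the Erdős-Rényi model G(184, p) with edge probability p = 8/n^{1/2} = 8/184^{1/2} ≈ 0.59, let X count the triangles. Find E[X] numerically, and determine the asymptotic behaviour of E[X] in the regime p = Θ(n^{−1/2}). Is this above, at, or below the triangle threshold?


Number of potential triangles: C(184, 3) = 1021384.
Each occurs with probability p³ ≈ (0.59)³ ≈ 2.05137e-01.
By linearity: E[X] = C(184, 3)·p³ ≈ 1021384 · 2.05137e-01 ≈ 209523.276.
Since α = 1/2 < 1, p = c/n^{1/2} ≫ 1/n is above the triangle threshold p ~ 1/n. Asymptotically E[X] ~ (c³/6)·n^{3(1−α)} = (8³/6)·n^{1.5} → ∞; triangles are abundant w.h.p.

E[X] ≈ 209523.276; in regime p = Θ(1/n^{1/2}) E[X] diverges (above the triangle threshold p ~ 1/n).


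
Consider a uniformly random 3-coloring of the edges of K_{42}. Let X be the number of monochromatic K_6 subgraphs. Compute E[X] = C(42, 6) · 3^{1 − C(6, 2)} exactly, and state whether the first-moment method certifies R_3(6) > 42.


E[X] = C(42, 6) · 3^{1 − 15} = 5245786 · 3^{−14} = 5245786/4782969.
As a reduced fraction: E[X] = 5245786/4782969 ≈ 1.096764.
Is E[X] < 1? NO.
Since E[X] ≥ 1, the first-moment bound is inconclusive at n = 42; it does NOT by itself certify R_3(6) > 42.

E[X] = 5245786/4782969 ≈ 1.096764; E[X] ≥ 1; first-moment method inconclusive here.


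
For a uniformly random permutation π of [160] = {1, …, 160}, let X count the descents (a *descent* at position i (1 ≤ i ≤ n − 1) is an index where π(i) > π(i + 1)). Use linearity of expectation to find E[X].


Write X = Σ X_I over i = 1, …, 159, with X_I the indicator of one descent.
There are 159 indicators.
For each fixed i, the pair (π(i), π(i+1)) is a uniformly random ordered pair of distinct values from {1, …, 160}; by symmetry P[π(i) > π(i+1)] = 1/2.
By linearity: E[X] = 159 · (1/2) = (160 − 1) · (1/2) = 159/2 ≈ 79.5000.

E[X] = 159/2 = 79.5000.


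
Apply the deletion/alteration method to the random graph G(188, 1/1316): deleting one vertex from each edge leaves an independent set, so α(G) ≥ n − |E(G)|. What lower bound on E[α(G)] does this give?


E[|E(G)|] = C(188, 2)·p = 17578 · (1/1316) = 187/14.
E[α(G)] ≥ n − E[|E(G)|] = 188 − 187/14 = 2445/14.
Numerically: ≈ 174.6429.
(This is only a lower bound; the true E[α(G)] may be larger.)

E[α(G)] ≥ 2445/14 ≈ 174.6429.


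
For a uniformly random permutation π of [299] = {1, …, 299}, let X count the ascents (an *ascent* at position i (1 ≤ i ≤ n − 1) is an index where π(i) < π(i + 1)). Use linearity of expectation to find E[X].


Write X = Σ X_I over i = 1, …, 298, with X_I the indicator of one ascent.
There are 298 indicators.
For each fixed i, the pair (π(i), π(i+1)) is a uniformly random ordered pair of distinct values from {1, …, 299}; by symmetry P[π(i) < π(i+1)] = 1/2.
By linearity: E[X] = 298 · (1/2) = (299 − 1) · (1/2) = 149 ≈ 149.00000.

E[X] = 149 = 149.00000.


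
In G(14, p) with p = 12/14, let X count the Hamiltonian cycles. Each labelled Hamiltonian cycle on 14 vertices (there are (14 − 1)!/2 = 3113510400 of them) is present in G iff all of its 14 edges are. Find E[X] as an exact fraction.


K_14 has (14 − 1)!/2 = 3113510400 labelled Hamiltonian cycles.
For each such Hamiltonian cycle H, let X_H = 1 if all 14 edges of H are present in G. Then P[X_H = 1] = p^{14} = (6/7)^{14} = 78364164096/678223072849.
By linearity of expectation: E[X] = Σ_H E[X_H] = 3113510400 · p^{14} = 3113510400 · 78364164096/678223072849 = 34855377128600371200/96889010407.
Numerically: E[X] ≈ 3.597e+08.

E[X] = 3113510400 · (6/7)^{14} = 34855377128600371200/96889010407 ≈ 3.597e+08.


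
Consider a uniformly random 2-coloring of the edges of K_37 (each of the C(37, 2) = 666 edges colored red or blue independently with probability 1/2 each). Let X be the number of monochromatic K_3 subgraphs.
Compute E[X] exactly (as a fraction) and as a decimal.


Let X = Σ_S X_S over the C(37, 3) = 7770 subsets S of size 3, where X_S = 1 if the K_3 on S is monochromatic.
For a fixed S, the K_3 on S has C(3, 2) = 3 edges. P[all 3 edges red] = (1/2)^3, and likewise for blue, so P[monochromatic] = 2·(1/2)^3 = 2^{1 − 3} = 1/4.
By linearity: E[X] = C(37, 3) · 2^{1 − 3} = 7770 · 1/4 = 3885/2.
Numerically: E[X] ≈ 1942.500000.

E[X] = C(37,3)·2^(1−C(3,2)) = 3885/2 ≈ 1942.500000.


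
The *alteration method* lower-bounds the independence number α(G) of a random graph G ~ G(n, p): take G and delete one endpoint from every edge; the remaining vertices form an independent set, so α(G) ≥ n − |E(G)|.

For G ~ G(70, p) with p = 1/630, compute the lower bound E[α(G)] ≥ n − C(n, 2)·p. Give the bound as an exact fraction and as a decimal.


E[|E(G)|] = C(70, 2)·p = 2415 · (1/630) = 23/6.
E[α(G)] ≥ n − E[|E(G)|] = 70 − 23/6 = 397/6.
Numerically: ≈ 66.167.
(This is only a lower bound; the true E[α(G)] may be larger.)

E[α(G)] ≥ 397/6 ≈ 66.167.


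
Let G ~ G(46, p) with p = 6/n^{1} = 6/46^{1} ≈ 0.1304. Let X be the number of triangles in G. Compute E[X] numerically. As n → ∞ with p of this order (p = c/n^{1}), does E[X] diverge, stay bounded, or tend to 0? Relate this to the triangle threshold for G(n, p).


Number of potential triangles: C(46, 3) = 15180.
Each occurs with probability p³ ≈ (0.1304)³ ≈ 2.219117e-03.
By linearity: E[X] = C(46, 3)·p³ ≈ 15180 · 2.219117e-03 ≈ 33.6862.
Here α = 1, so p = 6/n is exactly at the triangle threshold p ~ 1/n. Asymptotically E[X] → c³/6 = 6³/6 = 36 ≈ 36.0000, a bounded constant. In this regime the triangle count is asymptotically Poisson(c³/6).

E[X] ≈ 33.6862; in regime p = Θ(1/n^{1}) E[X] stays bounded (at the triangle threshold p ~ 1/n).


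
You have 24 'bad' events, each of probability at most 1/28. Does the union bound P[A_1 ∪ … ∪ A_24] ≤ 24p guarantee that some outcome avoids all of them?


Union bound: P[∪_{i=1}^{24} A_i] ≤ Σ_i P[A_i] ≤ 24·p = 24·(1/28) = 6/7.
Numerically: 6/7 ≈ 0.857.
Is 6/7 < 1? YES.
Since P[∪ A_i] ≤ 6/7 < 1, the complement has P[∩ A_i^c] ≥ 1 − 6/7 = 1/7 > 0, so some outcome avoids every A_i.

24·p = 6/7 ≈ 0.857; existence CERTIFIED by the union bound.


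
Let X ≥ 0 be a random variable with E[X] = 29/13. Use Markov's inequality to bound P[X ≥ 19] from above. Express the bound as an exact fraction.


μ = E[X] = 29/13, a = 19.
Markov: P[X ≥ 19] ≤ μ/a = (29/13)/19 = 29/247.
Numerically: ≈ 0.11741.
(Since a = 19 > μ = 2.23077, the bound 29/247 is < 1 and informative.)

P[X ≥ 19] ≤ 29/247 ≈ 0.11741.


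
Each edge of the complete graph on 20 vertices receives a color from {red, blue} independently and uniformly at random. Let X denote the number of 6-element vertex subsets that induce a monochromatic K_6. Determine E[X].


Let X = Σ_S X_S over the C(20, 6) = 38760 subsets S of size 6, where X_S = 1 if the K_6 on S is monochromatic.
For a fixed S, the K_6 on S has C(6, 2) = 15 edges. P[all 15 edges red] = (1/2)^15, and likewise for blue, so P[monochromatic] = 2·(1/2)^15 = 2^{1 − 15} = 1/16384.
By linearity: E[X] = C(20, 6) · 2^{1 − 15} = 38760 · 1/16384 = 4845/2048.
Numerically: E[X] ≈ 2.366.

E[X] = C(20,6)·2^(1−C(6,2)) = 4845/2048 ≈ 2.366.


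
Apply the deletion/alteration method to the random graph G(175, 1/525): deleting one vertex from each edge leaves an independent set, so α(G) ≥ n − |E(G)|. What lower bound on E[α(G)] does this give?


E[|E(G)|] = C(175, 2)·p = 15225 · (1/525) = 29.
E[α(G)] ≥ n − E[|E(G)|] = 175 − 29 = 146.
Numerically: ≈ 146.00000.
(This is only a lower bound; the true E[α(G)] may be larger.)

E[α(G)] ≥ 146 ≈ 146.00000.


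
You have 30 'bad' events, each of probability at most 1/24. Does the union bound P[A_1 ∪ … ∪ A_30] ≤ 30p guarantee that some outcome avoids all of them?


Union bound: P[∪_{i=1}^{30} A_i] ≤ Σ_i P[A_i] ≤ 30·p = 30·(1/24) = 5/4.
Numerically: 5/4 ≈ 1.250.
Is 5/4 < 1? NO.
Since the bound 5/4 is ≥ 1, the union bound is uninformative here; it does NOT by itself certify existence.

30·p = 5/4 ≈ 1.250; existence NOT certified by the union bound.


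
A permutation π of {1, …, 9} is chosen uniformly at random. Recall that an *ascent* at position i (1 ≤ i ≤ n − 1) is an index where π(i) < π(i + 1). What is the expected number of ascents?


Write X = Σ X_I over i = 1, …, 8, with X_I the indicator of one ascent.
There are 8 indicators.
For each fixed i, the pair (π(i), π(i+1)) is a uniformly random ordered pair of distinct values from {1, …, 9}; by symmetry P[π(i) < π(i+1)] = 1/2.
By linearity: E[X] = 8 · (1/2) = (9 − 1) · (1/2) = 4 ≈ 4.0000.

E[X] = 4 = 4.0000.


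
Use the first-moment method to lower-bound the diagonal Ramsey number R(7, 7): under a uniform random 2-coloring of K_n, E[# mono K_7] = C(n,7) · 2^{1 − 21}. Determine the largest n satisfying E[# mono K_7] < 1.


We need C(n, 7) · 2^{1 − 21} < 1, i.e. C(n, 7) < 2^{21 − 1} = 1048576.
Check values of n near the boundary:
  n = 21: C(21, 7) = 116280; 116280 < 1048576? YES
  n = 22: C(22, 7) = 170544; 170544 < 1048576? YES
  n = 23: C(23, 7) = 245157; 245157 < 1048576? YES
  n = 24: C(24, 7) = 346104; 346104 < 1048576? YES
  n = 25: C(25, 7) = 480700; 480700 < 1048576? YES
  n = 26: C(26, 7) = 657800; 657800 < 1048576? YES
  n = 27: C(27, 7) = 888030; 888030 < 1048576? YES
  n = 28: C(28, 7) = 1184040; 1184040 < 1048576? NO
The largest n with C(n, 7) < 1048576 is n = 27 (where E[X] = 444015/524288 ≈ 0.8469). Hence R(7, 7) > 27, i.e. R(7, 7) ≥ 28.

Largest n = 27; hence R(7, 7) > 27.


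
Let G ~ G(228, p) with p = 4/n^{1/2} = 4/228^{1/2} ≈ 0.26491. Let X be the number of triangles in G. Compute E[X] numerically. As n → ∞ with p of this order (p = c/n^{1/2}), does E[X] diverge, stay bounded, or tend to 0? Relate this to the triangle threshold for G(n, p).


Number of potential triangles: C(228, 3) = 1949476.
Each occurs with probability p³ ≈ (0.26491)³ ≈ 1.8589928e-02.
By linearity: E[X] = C(228, 3)·p³ ≈ 1949476 · 1.8589928e-02 ≈ 36240.61812.
Since α = 1/2 < 1, p = c/n^{1/2} ≫ 1/n is above the triangle threshold p ~ 1/n. Asymptotically E[X] ~ (c³/6)·n^{3(1−α)} = (4³/6)·n^{1.5} → ∞; triangles are abundant w.h.p.

E[X] ≈ 36240.61812; in regime p = Θ(1/n^{1/2}) E[X] diverges (above the triangle threshold p ~ 1/n).


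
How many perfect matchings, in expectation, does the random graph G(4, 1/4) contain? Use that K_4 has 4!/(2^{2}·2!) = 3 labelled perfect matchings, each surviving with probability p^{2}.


K_4 has 4!/(2^{2}·2!) = 3 labelled perfect matchings.
For each such perfect matching H, let X_H = 1 if all 2 edges of H are present in G. Then P[X_H = 1] = p^{2} = (1/4)^{2} = 1/16.
By linearity of expectation: E[X] = Σ_H E[X_H] = 3 · p^{2} = 3 · 1/16 = 3/16.
Numerically: E[X] ≈ 0.1875.

E[X] = 3 · (1/4)^{2} = 3/16 ≈ 0.1875.


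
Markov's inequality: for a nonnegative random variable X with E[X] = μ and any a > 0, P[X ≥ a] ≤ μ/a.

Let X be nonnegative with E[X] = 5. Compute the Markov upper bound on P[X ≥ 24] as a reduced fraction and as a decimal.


μ = E[X] = 5, a = 24.
Markov: P[X ≥ 24] ≤ μ/a = (5)/24 = 5/24.
Numerically: ≈ 0.208.
(Since a = 24 > μ = 5.000, the bound 5/24 is < 1 and informative.)

P[X ≥ 24] ≤ 5/24 ≈ 0.208.


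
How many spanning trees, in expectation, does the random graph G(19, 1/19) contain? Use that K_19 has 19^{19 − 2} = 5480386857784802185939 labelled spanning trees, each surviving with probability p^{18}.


K_19 has 19^{19 − 2} = 5480386857784802185939 labelled spanning trees.
For each such spanning tree H, let X_H = 1 if all 18 edges of H are present in G. Then P[X_H = 1] = p^{18} = (1/19)^{18} = 1/104127350297911241532841.
Summing the indicators: E[X] = Σ_H E[X_H] = 5480386857784802185939 · p^{18} = 5480386857784802185939 · 1/104127350297911241532841 = 1/19.
Numerically: E[X] ≈ 0.05263.

E[X] = 5480386857784802185939 · (1/19)^{18} = 1/19 ≈ 0.05263.


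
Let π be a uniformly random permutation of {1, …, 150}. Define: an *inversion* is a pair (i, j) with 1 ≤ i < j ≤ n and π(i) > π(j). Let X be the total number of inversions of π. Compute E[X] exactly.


Write X = Σ X_I over the C(150, 2) = 11175 pairs i < j, with X_I the indicator of one inversion.
There are 11175 indicators.
For each fixed pair i < j, the values π(i) and π(j) are two distinct elements of {1, …, 150} in uniformly random order; by symmetry P[π(i) > π(j)] = 1/2.
By linearity: E[X] = 11175 · (1/2) = C(150, 2) · (1/2) = 11175/2 = 11175/2 ≈ 5587.5000.

E[X] = 11175/2 = 5587.5000.


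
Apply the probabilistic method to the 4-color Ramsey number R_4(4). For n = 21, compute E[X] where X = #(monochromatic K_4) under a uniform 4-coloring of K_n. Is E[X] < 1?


E[X] = C(21, 4) · 4^{1 − 6} = 5985 · 4^{−5} = 5985/1024.
As a reduced fraction: E[X] = 5985/1024 ≈ 5.8447266.
Is E[X] < 1? NO.
Since E[X] ≥ 1, the first-moment bound is inconclusive at n = 21; it does NOT by itself certify R_4(4) > 21.

E[X] = 5985/1024 ≈ 5.8447266; E[X] ≥ 1; first-moment method inconclusive here.


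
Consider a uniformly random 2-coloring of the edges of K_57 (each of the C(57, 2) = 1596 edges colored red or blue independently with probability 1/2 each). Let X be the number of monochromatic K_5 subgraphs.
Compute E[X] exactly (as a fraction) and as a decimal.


Let X = Σ_S X_S over the C(57, 5) = 4187106 subsets S of size 5, where X_S = 1 if the K_5 on S is monochromatic.
For a fixed S, the K_5 on S has C(5, 2) = 10 edges. P[all 10 edges red] = (1/2)^10, and likewise for blue, so P[monochromatic] = 2·(1/2)^10 = 2^{1 − 10} = 1/512.
By linearity of expectation: E[X] = C(57, 5) · 2^{1 − 10} = 4187106 · 1/512 = 2093553/256.
Numerically: E[X] ≈ 8177.941.

E[X] = C(57,5)·2^(1−C(5,2)) = 2093553/256 ≈ 8177.941.


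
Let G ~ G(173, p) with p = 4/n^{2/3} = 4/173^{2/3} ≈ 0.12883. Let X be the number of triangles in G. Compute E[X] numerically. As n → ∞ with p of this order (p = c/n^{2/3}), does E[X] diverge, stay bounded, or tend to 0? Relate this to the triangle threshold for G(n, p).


Number of potential triangles: C(173, 3) = 848046.
Each occurs with probability p³ ≈ (0.12883)³ ≈ 2.1383942e-03.
By linearity: E[X] = C(173, 3)·p³ ≈ 848046 · 2.1383942e-03 ≈ 1813.45665.
Since α = 2/3 < 1, p = c/n^{2/3} ≫ 1/n is above the triangle threshold p ~ 1/n. Asymptotically E[X] ~ (c³/6)·n^{3(1−α)} = (4³/6)·n^{1} → ∞; triangles are abundant w.h.p.

E[X] ≈ 1813.45665; in regime p = Θ(1/n^{2/3}) E[X] diverges (above the triangle threshold p ~ 1/n).


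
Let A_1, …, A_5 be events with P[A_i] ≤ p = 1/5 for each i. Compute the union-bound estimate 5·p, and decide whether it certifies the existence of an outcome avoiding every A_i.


Union bound: P[∪_{i=1}^{5} A_i] ≤ Σ_i P[A_i] ≤ 5·p = 5·(1/5) = 1.
Numerically: 1 ≈ 1.0000000.
Is 1 < 1? NO.
Since the bound 1 is ≥ 1, the union bound is uninformative here; it does NOT by itself certify existence.

5·p = 1 ≈ 1.0000000; existence NOT certified by the union bound.


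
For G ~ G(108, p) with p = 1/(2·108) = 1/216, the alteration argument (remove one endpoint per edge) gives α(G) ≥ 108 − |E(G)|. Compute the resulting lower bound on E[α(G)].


E[|E(G)|] = C(108, 2)·p = 5778 · (1/216) = 107/4.
E[α(G)] ≥ n − E[|E(G)|] = 108 − 107/4 = 325/4.
Numerically: ≈ 81.2500.
(This is only a lower bound; the true E[α(G)] may be larger.)

E[α(G)] ≥ 325/4 ≈ 81.2500.


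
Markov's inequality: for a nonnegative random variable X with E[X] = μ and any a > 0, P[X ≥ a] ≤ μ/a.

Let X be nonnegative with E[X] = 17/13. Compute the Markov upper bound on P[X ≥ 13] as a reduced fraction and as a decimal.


μ = E[X] = 17/13, a = 13.
Markov: P[X ≥ 13] ≤ μ/a = (17/13)/13 = 17/169.
Numerically: ≈ 0.10059.
(Since a = 13 > μ = 1.30769, the bound 17/169 is < 1 and informative.)

P[X ≥ 13] ≤ 17/169 ≈ 0.10059.


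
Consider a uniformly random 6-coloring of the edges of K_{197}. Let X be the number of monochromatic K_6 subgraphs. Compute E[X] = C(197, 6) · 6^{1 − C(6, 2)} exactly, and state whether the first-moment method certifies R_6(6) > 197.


E[X] = C(197, 6) · 6^{1 − 15} = 75176946208 · 6^{−14} = 75176946208/78364164096.
As a reduced fraction: E[X] = 2349279569/2448880128 ≈ 0.959.
Is E[X] < 1? YES.
Since E[X] < 1, there exists a 6-coloring of K_{197} with no monochromatic K_6; hence R_6(6) > 197.

E[X] = 2349279569/2448880128 ≈ 0.959; E[X] < 1, so R_6(6) > 197.


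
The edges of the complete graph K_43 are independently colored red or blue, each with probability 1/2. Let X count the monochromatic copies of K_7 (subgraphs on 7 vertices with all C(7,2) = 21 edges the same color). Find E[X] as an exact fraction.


Let X = Σ_S X_S over the C(43, 7) = 32224114 subsets S of size 7, where X_S = 1 if the K_7 on S is monochromatic.
For a fixed S, the K_7 on S has C(7, 2) = 21 edges. P[all 21 edges red] = (1/2)^21, and likewise for blue, so P[monochromatic] = 2·(1/2)^21 = 2^{1 − 21} = 1/1048576.
By linearity of expectation: E[X] = C(43, 7) · 2^{1 − 21} = 32224114 · 1/1048576 = 16112057/524288.
Numerically: E[X] ≈ 30.731.

E[X] = C(43,7)·2^(1−C(7,2)) = 16112057/524288 ≈ 30.731.


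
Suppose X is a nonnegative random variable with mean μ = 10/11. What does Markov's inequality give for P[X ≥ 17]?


μ = E[X] = 10/11, a = 17.
Markov: P[X ≥ 17] ≤ μ/a = (10/11)/17 = 10/187.
Numerically: ≈ 0.053.
(Since a = 17 > μ = 0.909, the bound 10/187 is < 1 and informative.)

P[X ≥ 17] ≤ 10/187 ≈ 0.053.


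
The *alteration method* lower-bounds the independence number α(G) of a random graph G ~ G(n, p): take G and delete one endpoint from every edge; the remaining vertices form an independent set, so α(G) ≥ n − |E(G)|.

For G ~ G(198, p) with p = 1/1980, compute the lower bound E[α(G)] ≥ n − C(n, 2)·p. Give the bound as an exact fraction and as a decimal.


E[|E(G)|] = C(198, 2)·p = 19503 · (1/1980) = 197/20.
E[α(G)] ≥ n − E[|E(G)|] = 198 − 197/20 = 3763/20.
Numerically: ≈ 188.150.
(This is only a lower bound; the true E[α(G)] may be larger.)

E[α(G)] ≥ 3763/20 ≈ 188.150.


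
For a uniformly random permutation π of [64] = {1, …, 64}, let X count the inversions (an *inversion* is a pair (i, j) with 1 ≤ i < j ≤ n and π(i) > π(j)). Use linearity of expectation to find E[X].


Write X = Σ X_I over the C(64, 2) = 2016 pairs i < j, with X_I the indicator of one inversion.
There are 2016 indicators.
For each fixed pair i < j, the values π(i) and π(j) are two distinct elements of {1, …, 64} in uniformly random order; by symmetry P[π(i) > π(j)] = 1/2.
By linearity: E[X] = 2016 · (1/2) = C(64, 2) · (1/2) = 2016/2 = 1008 ≈ 1008.000000.

E[X] = 1008 = 1008.000000.


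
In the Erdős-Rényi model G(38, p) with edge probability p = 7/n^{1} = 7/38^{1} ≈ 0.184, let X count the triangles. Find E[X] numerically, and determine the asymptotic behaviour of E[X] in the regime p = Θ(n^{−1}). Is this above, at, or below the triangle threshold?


Number of potential triangles: C(38, 3) = 8436.
Each occurs with probability p³ ≈ (0.184)³ ≈ 6.25091e-03.
By linearity: E[X] = C(38, 3)·p³ ≈ 8436 · 6.25091e-03 ≈ 52.733.
Here α = 1, so p = 7/n is exactly at the triangle threshold p ~ 1/n. Asymptotically E[X] → c³/6 = 7³/6 = 343/6 ≈ 57.167, a bounded constant. In this regime the triangle count is asymptotically Poisson(c³/6).

E[X] ≈ 52.733; in regime p = Θ(1/n^{1}) E[X] stays bounded (at the triangle threshold p ~ 1/n).


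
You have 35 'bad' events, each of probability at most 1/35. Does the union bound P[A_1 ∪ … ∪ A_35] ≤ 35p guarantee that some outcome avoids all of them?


Union bound: P[∪_{i=1}^{35} A_i] ≤ Σ_i P[A_i] ≤ 35·p = 35·(1/35) = 1.
Numerically: 1 ≈ 1.0000000.
Is 1 < 1? NO.
Since the bound 1 is ≥ 1, the union bound is uninformative here; it does NOT by itself certify existence.

35·p = 1 ≈ 1.0000000; existence NOT certified by the union bound.


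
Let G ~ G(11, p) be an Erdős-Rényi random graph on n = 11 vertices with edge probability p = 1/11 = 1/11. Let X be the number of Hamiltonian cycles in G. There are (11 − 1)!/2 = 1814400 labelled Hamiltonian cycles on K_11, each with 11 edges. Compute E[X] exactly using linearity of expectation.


K_11 has (11 − 1)!/2 = 1814400 labelled Hamiltonian cycles.
For each such Hamiltonian cycle H, let X_H = 1 if all 11 edges of H are present in G. Then P[X_H = 1] = p^{11} = (1/11)^{11} = 1/285311670611.
Summing the indicators: E[X] = Σ_H E[X_H] = 1814400 · p^{11} = 1814400 · 1/285311670611 = 1814400/285311670611.
Numerically: E[X] ≈ 6.359e-06.

E[X] = 1814400 · (1/11)^{11} = 1814400/285311670611 ≈ 6.359e-06.


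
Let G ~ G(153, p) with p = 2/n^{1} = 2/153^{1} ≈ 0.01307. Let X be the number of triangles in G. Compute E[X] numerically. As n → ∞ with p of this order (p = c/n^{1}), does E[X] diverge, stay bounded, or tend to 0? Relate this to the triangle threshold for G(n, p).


Number of potential triangles: C(153, 3) = 585276.
Each occurs with probability p³ ≈ (0.01307)³ ≈ 2.233653e-06.
By linearity: E[X] = C(153, 3)·p³ ≈ 585276 · 2.233653e-06 ≈ 1.3073.
Here α = 1, so p = 2/n is exactly at the triangle threshold p ~ 1/n. Asymptotically E[X] → c³/6 = 2³/6 = 4/3 ≈ 1.3333, a bounded constant. In this regime the triangle count is asymptotically Poisson(c³/6).

E[X] ≈ 1.3073; in regime p = Θ(1/n^{1}) E[X] stays bounded (at the triangle threshold p ~ 1/n).


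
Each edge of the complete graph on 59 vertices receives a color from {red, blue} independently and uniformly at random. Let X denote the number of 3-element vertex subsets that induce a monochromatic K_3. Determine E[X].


Let X = Σ_S X_S over the C(59, 3) = 32509 subsets S of size 3, where X_S = 1 if the K_3 on S is monochromatic.
For a fixed S, the K_3 on S has C(3, 2) = 3 edges. P[all 3 edges red] = (1/2)^3, and likewise for blue, so P[monochromatic] = 2·(1/2)^3 = 2^{1 − 3} = 1/4.
By linearity: E[X] = C(59, 3) · 2^{1 − 3} = 32509 · 1/4 = 32509/4.
Numerically: E[X] ≈ 8127.250.

E[X] = C(59,3)·2^(1−C(3,2)) = 32509/4 ≈ 8127.250.


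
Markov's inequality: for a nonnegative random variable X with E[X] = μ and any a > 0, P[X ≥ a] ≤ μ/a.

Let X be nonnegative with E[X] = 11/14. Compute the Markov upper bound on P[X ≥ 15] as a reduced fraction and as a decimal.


μ = E[X] = 11/14, a = 15.
Markov: P[X ≥ 15] ≤ μ/a = (11/14)/15 = 11/210.
Numerically: ≈ 0.05238.
(Since a = 15 > μ = 0.78571, the bound 11/210 is < 1 and informative.)

P[X ≥ 15] ≤ 11/210 ≈ 0.05238.


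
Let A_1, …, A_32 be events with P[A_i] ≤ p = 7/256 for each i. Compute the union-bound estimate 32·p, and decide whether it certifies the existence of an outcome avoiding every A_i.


Union bound: P[∪_{i=1}^{32} A_i] ≤ Σ_i P[A_i] ≤ 32·p = 32·(7/256) = 7/8.
Numerically: 7/8 ≈ 0.8750.
Is 7/8 < 1? YES.
Since P[∪ A_i] ≤ 7/8 < 1, the complement has P[∩ A_i^c] ≥ 1 − 7/8 = 1/8 > 0, so some outcome avoids every A_i.

32·p = 7/8 ≈ 0.8750; existence CERTIFIED by the union bound.


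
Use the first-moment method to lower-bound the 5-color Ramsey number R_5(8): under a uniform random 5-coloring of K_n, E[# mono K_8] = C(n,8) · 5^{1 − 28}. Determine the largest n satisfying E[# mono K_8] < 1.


We need C(n, 8) · 5^{1 − 28} < 1, i.e. C(n, 8) < 5^{28 − 1} = 7450580596923828125.
Check values of n near the boundary:
  n = 857: C(857, 8) = 6983854138365964575; 6983854138365964575 < 7450580596923828125? YES
  n = 858: C(858, 8) = 7049584530256467771; 7049584530256467771 < 7450580596923828125? YES
  n = 859: C(859, 8) = 7115855595170747139; 7115855595170747139 < 7450580596923828125? YES
  n = 860: C(860, 8) = 7182671140665308145; 7182671140665308145 < 7450580596923828125? YES
  n = 861: C(861, 8) = 7250034996615275865; 7250034996615275865 < 7450580596923828125? YES
  n = 862: C(862, 8) = 7317951015318931845; 7317951015318931845 < 7450580596923828125? YES
  n = 863: C(863, 8) = 7386423071602617757; 7386423071602617757 < 7450580596923828125? YES
  n = 864: C(864, 8) = 7455455062926006708; 7455455062926006708 < 7450580596923828125? NO
  n = 865: C(865, 8) = 7525050909487743060; 7525050909487743060 < 7450580596923828125? NO
  n = 866: C(866, 8) = 7595214554331451620; 7595214554331451620 < 7450580596923828125? NO
The largest n with C(n, 8) < 7450580596923828125 is n = 863 (where E[X] = 7386423071602617757/7450580596923828125 ≈ 0.99139). Hence R_5(8) > 863, i.e. R_5(8) ≥ 864.

Largest n = 863; hence R_5(8) > 863.


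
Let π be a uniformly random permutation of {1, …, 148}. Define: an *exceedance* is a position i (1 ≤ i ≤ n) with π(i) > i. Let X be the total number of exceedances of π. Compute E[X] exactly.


Write X = Σ_{i=1}^{148} X_i, where X_i = 1_{π(i) > i}.
For each fixed i, π(i) is uniform over {1, …, 148} (marginal of a uniform permutation), so P[π(i) > i] = (n − i)/n. Summing: Σ_{i=1}^{148} (n − i)/n = (0 + 1 + … + 147)/148 = 148(148 − 1)/(2·148) = (148 − 1)/2.
Hence E[X] = Σ_{i=1}^{148} (148 − i)/148 = 147/2 ≈ 73.50000.

E[X] = 147/2 = 73.50000.


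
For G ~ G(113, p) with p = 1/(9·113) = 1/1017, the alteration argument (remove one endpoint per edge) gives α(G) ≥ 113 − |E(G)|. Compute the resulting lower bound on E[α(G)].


E[|E(G)|] = C(113, 2)·p = 6328 · (1/1017) = 56/9.
E[α(G)] ≥ n − E[|E(G)|] = 113 − 56/9 = 961/9.
Numerically: ≈ 106.777778.
(This is only a lower bound; the true E[α(G)] may be larger.)

E[α(G)] ≥ 961/9 ≈ 106.777778.


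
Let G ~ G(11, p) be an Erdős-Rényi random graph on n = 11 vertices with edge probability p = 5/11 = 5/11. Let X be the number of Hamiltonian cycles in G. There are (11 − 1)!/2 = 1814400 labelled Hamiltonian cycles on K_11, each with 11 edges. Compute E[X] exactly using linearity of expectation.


K_11 has (11 − 1)!/2 = 1814400 labelled Hamiltonian cycles.
For each such Hamiltonian cycle H, let X_H = 1 if all 11 edges of H are present in G. Then P[X_H = 1] = p^{11} = (5/11)^{11} = 48828125/285311670611.
By linearity of expectation: E[X] = Σ_H E[X_H] = 1814400 · p^{11} = 1814400 · 48828125/285311670611 = 88593750000000/285311670611.
Numerically: E[X] ≈ 310.52.

E[X] = 1814400 · (5/11)^{11} = 88593750000000/285311670611 ≈ 310.52.


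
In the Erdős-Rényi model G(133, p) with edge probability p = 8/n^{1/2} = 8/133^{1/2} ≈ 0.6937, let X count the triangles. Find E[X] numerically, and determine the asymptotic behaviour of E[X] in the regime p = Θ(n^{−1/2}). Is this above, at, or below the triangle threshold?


Number of potential triangles: C(133, 3) = 383306.
Each occurs with probability p³ ≈ (0.6937)³ ≈ 3.338047e-01.
By linearity: E[X] = C(133, 3)·p³ ≈ 383306 · 3.338047e-01 ≈ 127949.3597.
Since α = 1/2 < 1, p = c/n^{1/2} ≫ 1/n is above the triangle threshold p ~ 1/n. Asymptotically E[X] ~ (c³/6)·n^{3(1−α)} = (8³/6)·n^{1.5} → ∞; triangles are abundant w.h.p.

E[X] ≈ 127949.3597; in regime p = Θ(1/n^{1/2}) E[X] diverges (above the triangle threshold p ~ 1/n).


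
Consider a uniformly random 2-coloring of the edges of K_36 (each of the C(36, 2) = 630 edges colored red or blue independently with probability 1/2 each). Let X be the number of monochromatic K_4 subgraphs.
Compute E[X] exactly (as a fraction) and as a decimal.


Let X = Σ_S X_S over the C(36, 4) = 58905 subsets S of size 4, where X_S = 1 if the K_4 on S is monochromatic.
For a fixed S, the K_4 on S has C(4, 2) = 6 edges. P[all 6 edges red] = (1/2)^6, and likewise for blue, so P[monochromatic] = 2·(1/2)^6 = 2^{1 − 6} = 1/32.
Summing: E[X] = C(36, 4) · 2^{1 − 6} = 58905 · 1/32 = 58905/32.
Numerically: E[X] ≈ 1840.781250.

E[X] = C(36,4)·2^(1−C(4,2)) = 58905/32 ≈ 1840.781250.


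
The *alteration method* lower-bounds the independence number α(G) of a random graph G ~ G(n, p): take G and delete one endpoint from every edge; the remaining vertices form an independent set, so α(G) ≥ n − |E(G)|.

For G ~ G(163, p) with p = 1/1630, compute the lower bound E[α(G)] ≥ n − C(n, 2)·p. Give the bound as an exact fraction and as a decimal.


E[|E(G)|] = C(163, 2)·p = 13203 · (1/1630) = 81/10.
E[α(G)] ≥ n − E[|E(G)|] = 163 − 81/10 = 1549/10.
Numerically: ≈ 154.9000.
(This is only a lower bound; the true E[α(G)] may be larger.)

E[α(G)] ≥ 1549/10 ≈ 154.9000.


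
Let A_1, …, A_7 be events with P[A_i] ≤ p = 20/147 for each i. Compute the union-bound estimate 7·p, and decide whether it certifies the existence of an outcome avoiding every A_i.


Union bound: P[∪_{i=1}^{7} A_i] ≤ Σ_i P[A_i] ≤ 7·p = 7·(20/147) = 20/21.
Numerically: 20/21 ≈ 0.952.
Is 20/21 < 1? YES.
Since P[∪ A_i] ≤ 20/21 < 1, the complement has P[∩ A_i^c] ≥ 1 − 20/21 = 1/21 > 0, so some outcome avoids every A_i.

7·p = 20/21 ≈ 0.952; existence CERTIFIED by the union bound.


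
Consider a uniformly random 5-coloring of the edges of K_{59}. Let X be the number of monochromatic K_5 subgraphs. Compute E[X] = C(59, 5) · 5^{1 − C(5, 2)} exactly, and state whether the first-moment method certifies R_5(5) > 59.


E[X] = C(59, 5) · 5^{1 − 10} = 5006386 · 5^{−9} = 5006386/1953125.
As a reduced fraction: E[X] = 5006386/1953125 ≈ 2.5633.
Is E[X] < 1? NO.
Since E[X] ≥ 1, the first-moment bound is inconclusive at n = 59; it does NOT by itself certify R_5(5) > 59.

E[X] = 5006386/1953125 ≈ 2.5633; E[X] ≥ 1; first-moment method inconclusive here.


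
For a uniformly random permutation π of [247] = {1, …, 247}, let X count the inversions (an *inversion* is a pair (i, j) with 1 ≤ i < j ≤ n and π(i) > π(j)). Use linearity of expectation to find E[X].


Write X = Σ X_I over the C(247, 2) = 30381 pairs i < j, with X_I the indicator of one inversion.
There are 30381 indicators.
For each fixed pair i < j, the values π(i) and π(j) are two distinct elements of {1, …, 247} in uniformly random order; by symmetry P[π(i) > π(j)] = 1/2.
By linearity: E[X] = 30381 · (1/2) = C(247, 2) · (1/2) = 30381/2 = 30381/2 ≈ 15190.5000.

E[X] = 30381/2 = 15190.5000.


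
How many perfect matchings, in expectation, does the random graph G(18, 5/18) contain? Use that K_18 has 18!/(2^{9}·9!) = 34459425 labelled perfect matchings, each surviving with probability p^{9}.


K_18 has 18!/(2^{9}·9!) = 34459425 labelled perfect matchings.
For each such perfect matching H, let X_H = 1 if all 9 edges of H are present in G. Then P[X_H = 1] = p^{9} = (5/18)^{9} = 1953125/198359290368.
Summing the indicators: E[X] = Σ_H E[X_H] = 34459425 · p^{9} = 34459425 · 1953125/198359290368 = 830908203125/2448880128.
Numerically: E[X] ≈ 339.301.

E[X] = 34459425 · (5/18)^{9} = 830908203125/2448880128 ≈ 339.301.


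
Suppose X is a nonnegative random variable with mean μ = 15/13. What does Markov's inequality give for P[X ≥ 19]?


μ = E[X] = 15/13, a = 19.
Markov: P[X ≥ 19] ≤ μ/a = (15/13)/19 = 15/247.
Numerically: ≈ 0.0607.
(Since a = 19 > μ = 1.1538, the bound 15/247 is < 1 and informative.)

P[X ≥ 19] ≤ 15/247 ≈ 0.0607.


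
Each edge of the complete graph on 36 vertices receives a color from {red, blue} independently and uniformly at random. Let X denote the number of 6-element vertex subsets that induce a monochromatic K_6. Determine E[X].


Let X = Σ_S X_S over the C(36, 6) = 1947792 subsets S of size 6, where X_S = 1 if the K_6 on S is monochromatic.
For a fixed S, the K_6 on S has C(6, 2) = 15 edges. P[all 15 edges red] = (1/2)^15, and likewise for blue, so P[monochromatic] = 2·(1/2)^15 = 2^{1 − 15} = 1/16384.
Summing: E[X] = C(36, 6) · 2^{1 − 15} = 1947792 · 1/16384 = 121737/1024.
Numerically: E[X] ≈ 118.883789.

E[X] = C(36,6)·2^(1−C(6,2)) = 121737/1024 ≈ 118.883789.


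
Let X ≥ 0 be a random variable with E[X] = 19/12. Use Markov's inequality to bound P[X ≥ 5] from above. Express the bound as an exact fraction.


μ = E[X] = 19/12, a = 5.
Markov: P[X ≥ 5] ≤ μ/a = (19/12)/5 = 19/60.
Numerically: ≈ 0.316667.
(Since a = 5 > μ = 1.583333, the bound 19/60 is < 1 and informative.)

P[X ≥ 5] ≤ 19/60 ≈ 0.316667.


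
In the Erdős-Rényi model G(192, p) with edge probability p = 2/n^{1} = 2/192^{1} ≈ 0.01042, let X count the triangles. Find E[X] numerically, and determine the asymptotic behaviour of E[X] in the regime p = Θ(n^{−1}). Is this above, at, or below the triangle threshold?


Number of potential triangles: C(192, 3) = 1161280.
Each occurs with probability p³ ≈ (0.01042)³ ≈ 1.130281e-06.
By linearity: E[X] = C(192, 3)·p³ ≈ 1161280 · 1.130281e-06 ≈ 1.3126.
Here α = 1, so p = 2/n is exactly at the triangle threshold p ~ 1/n. Asymptotically E[X] → c³/6 = 2³/6 = 4/3 ≈ 1.3333, a bounded constant. In this regime the triangle count is asymptotically Poisson(c³/6).

E[X] ≈ 1.3126; in regime p = Θ(1/n^{1}) E[X] stays bounded (at the triangle threshold p ~ 1/n).


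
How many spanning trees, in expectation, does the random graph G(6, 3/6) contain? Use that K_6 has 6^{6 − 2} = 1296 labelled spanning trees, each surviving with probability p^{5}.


K_6 has 6^{6 − 2} = 1296 labelled spanning trees.
For each such spanning tree H, let X_H = 1 if all 5 edges of H are present in G. Then P[X_H = 1] = p^{5} = (1/2)^{5} = 1/32.
Summing the indicators: E[X] = Σ_H E[X_H] = 1296 · p^{5} = 1296 · 1/32 = 81/2.
Numerically: E[X] ≈ 40.5.

E[X] = 1296 · (1/2)^{5} = 81/2 ≈ 40.5.


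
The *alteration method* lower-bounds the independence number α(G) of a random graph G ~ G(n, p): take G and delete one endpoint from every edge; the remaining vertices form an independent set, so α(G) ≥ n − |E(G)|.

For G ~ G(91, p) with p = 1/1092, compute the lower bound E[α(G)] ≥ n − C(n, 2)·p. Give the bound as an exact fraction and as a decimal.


E[|E(G)|] = C(91, 2)·p = 4095 · (1/1092) = 15/4.
E[α(G)] ≥ n − E[|E(G)|] = 91 − 15/4 = 349/4.
Numerically: ≈ 87.250.
(This is only a lower bound; the true E[α(G)] may be larger.)

E[α(G)] ≥ 349/4 ≈ 87.250.


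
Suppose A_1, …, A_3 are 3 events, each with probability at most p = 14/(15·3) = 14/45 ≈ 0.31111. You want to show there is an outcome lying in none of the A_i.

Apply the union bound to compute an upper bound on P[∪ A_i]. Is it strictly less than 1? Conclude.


Union bound: P[∪_{i=1}^{3} A_i] ≤ Σ_i P[A_i] ≤ 3·p = 3·(14/45) = 14/15.
Numerically: 14/15 ≈ 0.93333.
Is 14/15 < 1? YES.
Since P[∪ A_i] ≤ 14/15 < 1, the complement has P[∩ A_i^c] ≥ 1 − 14/15 = 1/15 > 0, so some outcome avoids every A_i.

3·p = 14/15 ≈ 0.93333; existence CERTIFIED by the union bound.


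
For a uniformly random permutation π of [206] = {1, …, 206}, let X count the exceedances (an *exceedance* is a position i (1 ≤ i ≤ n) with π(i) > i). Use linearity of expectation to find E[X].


Write X = Σ_{i=1}^{206} X_i, where X_i = 1_{π(i) > i}.
For each fixed i, π(i) is uniform over {1, …, 206} (marginal of a uniform permutation), so P[π(i) > i] = (n − i)/n. Summing: Σ_{i=1}^{206} (n − i)/n = (0 + 1 + … + 205)/206 = 206(206 − 1)/(2·206) = (206 − 1)/2.
Hence E[X] = Σ_{i=1}^{206} (206 − i)/206 = 205/2 ≈ 102.50000.

E[X] = 205/2 = 102.50000.


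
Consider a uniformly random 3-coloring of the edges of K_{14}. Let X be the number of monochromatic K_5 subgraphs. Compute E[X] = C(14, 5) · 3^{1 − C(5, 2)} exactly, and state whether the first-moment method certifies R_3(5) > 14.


E[X] = C(14, 5) · 3^{1 − 10} = 2002 · 3^{−9} = 2002/19683.
As a reduced fraction: E[X] = 2002/19683 ≈ 0.1017.
Is E[X] < 1? YES.
Since E[X] < 1, there exists a 3-coloring of K_{14} with no monochromatic K_5; hence R_3(5) > 14.

E[X] = 2002/19683 ≈ 0.1017; E[X] < 1, so R_3(5) > 14.


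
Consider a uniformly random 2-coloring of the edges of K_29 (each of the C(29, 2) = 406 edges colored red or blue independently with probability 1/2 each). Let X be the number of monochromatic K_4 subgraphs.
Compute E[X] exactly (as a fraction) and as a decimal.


Let X = Σ_S X_S over the C(29, 4) = 23751 subsets S of size 4, where X_S = 1 if the K_4 on S is monochromatic.
For a fixed S, the K_4 on S has C(4, 2) = 6 edges. P[all 6 edges red] = (1/2)^6, and likewise for blue, so P[monochromatic] = 2·(1/2)^6 = 2^{1 − 6} = 1/32.
By linearity of expectation: E[X] = C(29, 4) · 2^{1 − 6} = 23751 · 1/32 = 23751/32.
Numerically: E[X] ≈ 742.21875.

E[X] = C(29,4)·2^(1−C(4,2)) = 23751/32 ≈ 742.21875.


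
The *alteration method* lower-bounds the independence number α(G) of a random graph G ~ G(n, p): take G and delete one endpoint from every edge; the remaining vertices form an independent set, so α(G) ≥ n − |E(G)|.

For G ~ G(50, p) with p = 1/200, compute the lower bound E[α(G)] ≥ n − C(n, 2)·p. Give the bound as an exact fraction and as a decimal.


E[|E(G)|] = C(50, 2)·p = 1225 · (1/200) = 49/8.
E[α(G)] ≥ n − E[|E(G)|] = 50 − 49/8 = 351/8.
Numerically: ≈ 43.87500.
(This is only a lower bound; the true E[α(G)] may be larger.)

E[α(G)] ≥ 351/8 ≈ 43.87500.
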